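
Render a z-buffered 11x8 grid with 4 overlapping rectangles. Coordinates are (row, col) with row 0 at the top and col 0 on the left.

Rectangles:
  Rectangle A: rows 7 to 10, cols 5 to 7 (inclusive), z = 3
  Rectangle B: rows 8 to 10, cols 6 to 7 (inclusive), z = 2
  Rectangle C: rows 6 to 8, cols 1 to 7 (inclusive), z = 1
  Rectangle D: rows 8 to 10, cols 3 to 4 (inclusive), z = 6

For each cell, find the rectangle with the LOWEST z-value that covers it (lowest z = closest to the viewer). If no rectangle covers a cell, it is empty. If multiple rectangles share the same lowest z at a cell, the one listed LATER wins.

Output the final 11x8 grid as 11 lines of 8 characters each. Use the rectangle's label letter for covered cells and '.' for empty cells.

........
........
........
........
........
........
.CCCCCCC
.CCCCCCC
.CCCCCCC
...DDABB
...DDABB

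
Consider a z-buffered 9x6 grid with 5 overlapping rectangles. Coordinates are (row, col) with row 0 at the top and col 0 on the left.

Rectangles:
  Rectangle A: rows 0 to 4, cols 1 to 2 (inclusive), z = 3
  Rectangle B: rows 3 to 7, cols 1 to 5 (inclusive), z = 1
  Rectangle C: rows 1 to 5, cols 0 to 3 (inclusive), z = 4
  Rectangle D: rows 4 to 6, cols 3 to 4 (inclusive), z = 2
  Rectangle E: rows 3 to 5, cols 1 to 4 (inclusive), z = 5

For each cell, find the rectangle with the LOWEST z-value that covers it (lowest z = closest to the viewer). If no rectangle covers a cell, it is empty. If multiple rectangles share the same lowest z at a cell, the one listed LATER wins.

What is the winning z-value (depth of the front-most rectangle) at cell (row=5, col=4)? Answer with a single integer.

Answer: 1

Derivation:
Check cell (5,4):
  A: rows 0-4 cols 1-2 -> outside (row miss)
  B: rows 3-7 cols 1-5 z=1 -> covers; best now B (z=1)
  C: rows 1-5 cols 0-3 -> outside (col miss)
  D: rows 4-6 cols 3-4 z=2 -> covers; best now B (z=1)
  E: rows 3-5 cols 1-4 z=5 -> covers; best now B (z=1)
Winner: B at z=1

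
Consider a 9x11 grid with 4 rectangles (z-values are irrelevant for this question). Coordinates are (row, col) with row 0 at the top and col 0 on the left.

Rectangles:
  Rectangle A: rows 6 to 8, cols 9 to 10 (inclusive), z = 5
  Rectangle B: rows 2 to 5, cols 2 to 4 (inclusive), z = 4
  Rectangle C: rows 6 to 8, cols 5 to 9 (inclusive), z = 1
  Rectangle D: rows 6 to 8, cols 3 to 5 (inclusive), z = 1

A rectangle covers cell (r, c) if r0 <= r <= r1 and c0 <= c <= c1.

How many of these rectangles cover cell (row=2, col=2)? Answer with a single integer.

Check cell (2,2):
  A: rows 6-8 cols 9-10 -> outside (row miss)
  B: rows 2-5 cols 2-4 -> covers
  C: rows 6-8 cols 5-9 -> outside (row miss)
  D: rows 6-8 cols 3-5 -> outside (row miss)
Count covering = 1

Answer: 1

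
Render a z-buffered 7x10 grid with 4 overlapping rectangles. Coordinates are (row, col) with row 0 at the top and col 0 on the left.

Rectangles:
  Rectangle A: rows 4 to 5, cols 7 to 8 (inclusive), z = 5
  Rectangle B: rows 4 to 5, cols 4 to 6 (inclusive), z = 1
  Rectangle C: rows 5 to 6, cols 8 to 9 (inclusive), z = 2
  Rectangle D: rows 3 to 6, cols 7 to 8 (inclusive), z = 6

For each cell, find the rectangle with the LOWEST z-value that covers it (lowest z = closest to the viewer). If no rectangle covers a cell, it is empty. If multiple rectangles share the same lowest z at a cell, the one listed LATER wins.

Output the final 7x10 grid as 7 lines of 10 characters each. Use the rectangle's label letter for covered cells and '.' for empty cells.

..........
..........
..........
.......DD.
....BBBAA.
....BBBACC
.......DCC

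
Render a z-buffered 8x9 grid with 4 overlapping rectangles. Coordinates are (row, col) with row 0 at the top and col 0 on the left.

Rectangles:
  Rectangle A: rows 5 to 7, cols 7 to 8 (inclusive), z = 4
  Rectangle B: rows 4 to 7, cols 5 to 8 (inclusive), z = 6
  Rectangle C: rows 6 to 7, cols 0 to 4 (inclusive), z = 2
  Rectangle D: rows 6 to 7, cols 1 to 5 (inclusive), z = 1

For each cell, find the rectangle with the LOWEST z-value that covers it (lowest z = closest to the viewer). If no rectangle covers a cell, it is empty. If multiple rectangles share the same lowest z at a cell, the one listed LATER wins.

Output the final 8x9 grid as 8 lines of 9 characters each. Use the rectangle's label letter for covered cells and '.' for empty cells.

.........
.........
.........
.........
.....BBBB
.....BBAA
CDDDDDBAA
CDDDDDBAA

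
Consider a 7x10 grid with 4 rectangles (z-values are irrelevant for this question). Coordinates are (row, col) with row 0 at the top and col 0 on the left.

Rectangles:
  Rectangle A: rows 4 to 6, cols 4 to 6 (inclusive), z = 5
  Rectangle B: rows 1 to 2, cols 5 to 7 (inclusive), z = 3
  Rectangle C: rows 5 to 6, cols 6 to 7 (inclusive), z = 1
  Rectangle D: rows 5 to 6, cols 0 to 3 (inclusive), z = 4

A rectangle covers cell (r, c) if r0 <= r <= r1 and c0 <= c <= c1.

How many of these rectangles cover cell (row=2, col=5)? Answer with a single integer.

Answer: 1

Derivation:
Check cell (2,5):
  A: rows 4-6 cols 4-6 -> outside (row miss)
  B: rows 1-2 cols 5-7 -> covers
  C: rows 5-6 cols 6-7 -> outside (row miss)
  D: rows 5-6 cols 0-3 -> outside (row miss)
Count covering = 1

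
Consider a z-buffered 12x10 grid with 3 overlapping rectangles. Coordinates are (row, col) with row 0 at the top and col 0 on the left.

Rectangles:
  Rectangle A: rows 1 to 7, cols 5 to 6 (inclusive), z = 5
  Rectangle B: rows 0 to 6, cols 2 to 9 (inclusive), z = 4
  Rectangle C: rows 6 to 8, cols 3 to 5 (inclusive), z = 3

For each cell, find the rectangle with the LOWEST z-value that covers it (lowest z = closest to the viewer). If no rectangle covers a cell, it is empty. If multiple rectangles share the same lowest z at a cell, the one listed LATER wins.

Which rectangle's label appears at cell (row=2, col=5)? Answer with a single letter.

Answer: B

Derivation:
Check cell (2,5):
  A: rows 1-7 cols 5-6 z=5 -> covers; best now A (z=5)
  B: rows 0-6 cols 2-9 z=4 -> covers; best now B (z=4)
  C: rows 6-8 cols 3-5 -> outside (row miss)
Winner: B at z=4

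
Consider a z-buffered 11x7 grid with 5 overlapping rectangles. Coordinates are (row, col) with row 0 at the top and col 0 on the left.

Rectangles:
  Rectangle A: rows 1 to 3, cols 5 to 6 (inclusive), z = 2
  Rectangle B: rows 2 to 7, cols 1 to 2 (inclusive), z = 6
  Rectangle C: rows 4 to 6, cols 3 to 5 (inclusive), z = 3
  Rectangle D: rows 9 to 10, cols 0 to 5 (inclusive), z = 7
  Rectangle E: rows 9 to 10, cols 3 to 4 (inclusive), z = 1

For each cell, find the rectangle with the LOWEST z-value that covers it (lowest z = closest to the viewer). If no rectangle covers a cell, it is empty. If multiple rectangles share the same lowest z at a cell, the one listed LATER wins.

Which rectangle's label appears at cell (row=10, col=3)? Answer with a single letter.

Check cell (10,3):
  A: rows 1-3 cols 5-6 -> outside (row miss)
  B: rows 2-7 cols 1-2 -> outside (row miss)
  C: rows 4-6 cols 3-5 -> outside (row miss)
  D: rows 9-10 cols 0-5 z=7 -> covers; best now D (z=7)
  E: rows 9-10 cols 3-4 z=1 -> covers; best now E (z=1)
Winner: E at z=1

Answer: E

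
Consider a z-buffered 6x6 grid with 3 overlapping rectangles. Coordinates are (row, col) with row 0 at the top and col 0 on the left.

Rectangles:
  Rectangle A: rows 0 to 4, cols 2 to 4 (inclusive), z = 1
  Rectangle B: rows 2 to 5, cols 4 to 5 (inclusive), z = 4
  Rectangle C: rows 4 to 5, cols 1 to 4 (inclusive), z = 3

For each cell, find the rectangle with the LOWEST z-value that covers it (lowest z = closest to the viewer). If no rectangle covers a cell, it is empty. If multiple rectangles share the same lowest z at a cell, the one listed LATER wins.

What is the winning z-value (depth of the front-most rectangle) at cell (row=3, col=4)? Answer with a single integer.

Answer: 1

Derivation:
Check cell (3,4):
  A: rows 0-4 cols 2-4 z=1 -> covers; best now A (z=1)
  B: rows 2-5 cols 4-5 z=4 -> covers; best now A (z=1)
  C: rows 4-5 cols 1-4 -> outside (row miss)
Winner: A at z=1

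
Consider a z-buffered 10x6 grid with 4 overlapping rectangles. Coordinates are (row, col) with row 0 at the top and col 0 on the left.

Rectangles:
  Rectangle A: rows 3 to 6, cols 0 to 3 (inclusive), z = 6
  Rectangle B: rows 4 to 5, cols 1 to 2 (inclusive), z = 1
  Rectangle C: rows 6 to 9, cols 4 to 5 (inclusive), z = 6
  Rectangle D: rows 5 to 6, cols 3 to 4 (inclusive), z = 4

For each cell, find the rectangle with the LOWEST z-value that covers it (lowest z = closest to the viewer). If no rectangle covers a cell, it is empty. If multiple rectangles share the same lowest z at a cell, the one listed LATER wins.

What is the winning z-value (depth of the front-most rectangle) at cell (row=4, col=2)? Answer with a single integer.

Check cell (4,2):
  A: rows 3-6 cols 0-3 z=6 -> covers; best now A (z=6)
  B: rows 4-5 cols 1-2 z=1 -> covers; best now B (z=1)
  C: rows 6-9 cols 4-5 -> outside (row miss)
  D: rows 5-6 cols 3-4 -> outside (row miss)
Winner: B at z=1

Answer: 1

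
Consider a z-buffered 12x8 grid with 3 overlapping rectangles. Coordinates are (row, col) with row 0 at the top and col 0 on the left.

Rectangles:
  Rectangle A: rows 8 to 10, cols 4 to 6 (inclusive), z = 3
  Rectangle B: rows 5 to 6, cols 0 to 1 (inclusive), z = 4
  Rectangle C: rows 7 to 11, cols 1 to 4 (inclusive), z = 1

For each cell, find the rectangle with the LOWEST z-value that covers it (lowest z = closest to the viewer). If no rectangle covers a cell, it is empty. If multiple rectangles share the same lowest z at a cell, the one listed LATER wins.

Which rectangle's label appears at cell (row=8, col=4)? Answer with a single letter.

Check cell (8,4):
  A: rows 8-10 cols 4-6 z=3 -> covers; best now A (z=3)
  B: rows 5-6 cols 0-1 -> outside (row miss)
  C: rows 7-11 cols 1-4 z=1 -> covers; best now C (z=1)
Winner: C at z=1

Answer: C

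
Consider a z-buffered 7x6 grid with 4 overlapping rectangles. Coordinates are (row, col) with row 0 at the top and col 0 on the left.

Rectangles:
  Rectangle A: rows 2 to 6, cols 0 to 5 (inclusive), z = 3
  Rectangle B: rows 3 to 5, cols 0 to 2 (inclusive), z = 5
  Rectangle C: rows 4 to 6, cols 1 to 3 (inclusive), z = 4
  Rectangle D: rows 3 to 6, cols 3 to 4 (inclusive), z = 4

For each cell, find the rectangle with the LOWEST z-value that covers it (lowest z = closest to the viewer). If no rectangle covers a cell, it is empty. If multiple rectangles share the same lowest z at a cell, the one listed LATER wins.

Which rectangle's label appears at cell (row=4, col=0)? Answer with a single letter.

Check cell (4,0):
  A: rows 2-6 cols 0-5 z=3 -> covers; best now A (z=3)
  B: rows 3-5 cols 0-2 z=5 -> covers; best now A (z=3)
  C: rows 4-6 cols 1-3 -> outside (col miss)
  D: rows 3-6 cols 3-4 -> outside (col miss)
Winner: A at z=3

Answer: A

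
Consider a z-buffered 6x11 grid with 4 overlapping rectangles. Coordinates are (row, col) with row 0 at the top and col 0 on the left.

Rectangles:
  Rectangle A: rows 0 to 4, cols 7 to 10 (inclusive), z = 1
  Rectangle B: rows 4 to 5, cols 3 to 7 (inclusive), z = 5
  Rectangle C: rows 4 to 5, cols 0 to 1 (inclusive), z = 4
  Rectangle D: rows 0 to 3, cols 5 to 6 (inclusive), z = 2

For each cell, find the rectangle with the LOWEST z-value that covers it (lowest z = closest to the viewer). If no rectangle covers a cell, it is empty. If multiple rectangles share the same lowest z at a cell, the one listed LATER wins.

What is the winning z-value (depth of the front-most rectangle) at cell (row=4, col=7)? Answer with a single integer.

Answer: 1

Derivation:
Check cell (4,7):
  A: rows 0-4 cols 7-10 z=1 -> covers; best now A (z=1)
  B: rows 4-5 cols 3-7 z=5 -> covers; best now A (z=1)
  C: rows 4-5 cols 0-1 -> outside (col miss)
  D: rows 0-3 cols 5-6 -> outside (row miss)
Winner: A at z=1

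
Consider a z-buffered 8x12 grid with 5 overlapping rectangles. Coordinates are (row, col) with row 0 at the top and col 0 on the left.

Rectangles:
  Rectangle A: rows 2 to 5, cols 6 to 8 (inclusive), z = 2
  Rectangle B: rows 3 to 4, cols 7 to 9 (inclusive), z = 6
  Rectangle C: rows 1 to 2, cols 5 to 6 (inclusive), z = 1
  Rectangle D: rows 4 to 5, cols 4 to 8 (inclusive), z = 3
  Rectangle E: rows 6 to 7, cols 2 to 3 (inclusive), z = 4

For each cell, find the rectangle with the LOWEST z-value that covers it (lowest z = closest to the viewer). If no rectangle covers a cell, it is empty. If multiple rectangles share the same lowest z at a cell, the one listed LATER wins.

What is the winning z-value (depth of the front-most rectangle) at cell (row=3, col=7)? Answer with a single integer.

Answer: 2

Derivation:
Check cell (3,7):
  A: rows 2-5 cols 6-8 z=2 -> covers; best now A (z=2)
  B: rows 3-4 cols 7-9 z=6 -> covers; best now A (z=2)
  C: rows 1-2 cols 5-6 -> outside (row miss)
  D: rows 4-5 cols 4-8 -> outside (row miss)
  E: rows 6-7 cols 2-3 -> outside (row miss)
Winner: A at z=2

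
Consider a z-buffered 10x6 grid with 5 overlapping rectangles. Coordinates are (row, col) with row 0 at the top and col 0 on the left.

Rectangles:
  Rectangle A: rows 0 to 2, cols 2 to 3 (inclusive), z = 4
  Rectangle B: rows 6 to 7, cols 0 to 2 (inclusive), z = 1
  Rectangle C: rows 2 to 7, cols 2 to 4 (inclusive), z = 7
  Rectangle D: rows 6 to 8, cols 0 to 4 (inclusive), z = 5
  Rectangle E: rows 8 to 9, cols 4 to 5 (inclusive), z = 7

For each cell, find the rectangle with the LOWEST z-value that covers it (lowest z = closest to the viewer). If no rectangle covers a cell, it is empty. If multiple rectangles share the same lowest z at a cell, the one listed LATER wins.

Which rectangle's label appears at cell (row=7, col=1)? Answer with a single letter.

Answer: B

Derivation:
Check cell (7,1):
  A: rows 0-2 cols 2-3 -> outside (row miss)
  B: rows 6-7 cols 0-2 z=1 -> covers; best now B (z=1)
  C: rows 2-7 cols 2-4 -> outside (col miss)
  D: rows 6-8 cols 0-4 z=5 -> covers; best now B (z=1)
  E: rows 8-9 cols 4-5 -> outside (row miss)
Winner: B at z=1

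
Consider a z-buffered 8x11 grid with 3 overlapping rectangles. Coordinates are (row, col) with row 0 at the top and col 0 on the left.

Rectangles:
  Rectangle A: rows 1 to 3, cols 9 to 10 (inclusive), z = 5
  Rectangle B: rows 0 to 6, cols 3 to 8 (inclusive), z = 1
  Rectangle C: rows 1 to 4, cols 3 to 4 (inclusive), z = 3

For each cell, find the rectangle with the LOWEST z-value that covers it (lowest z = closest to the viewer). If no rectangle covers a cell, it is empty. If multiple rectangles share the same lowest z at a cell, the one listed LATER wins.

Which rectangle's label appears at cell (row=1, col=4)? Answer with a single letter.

Check cell (1,4):
  A: rows 1-3 cols 9-10 -> outside (col miss)
  B: rows 0-6 cols 3-8 z=1 -> covers; best now B (z=1)
  C: rows 1-4 cols 3-4 z=3 -> covers; best now B (z=1)
Winner: B at z=1

Answer: B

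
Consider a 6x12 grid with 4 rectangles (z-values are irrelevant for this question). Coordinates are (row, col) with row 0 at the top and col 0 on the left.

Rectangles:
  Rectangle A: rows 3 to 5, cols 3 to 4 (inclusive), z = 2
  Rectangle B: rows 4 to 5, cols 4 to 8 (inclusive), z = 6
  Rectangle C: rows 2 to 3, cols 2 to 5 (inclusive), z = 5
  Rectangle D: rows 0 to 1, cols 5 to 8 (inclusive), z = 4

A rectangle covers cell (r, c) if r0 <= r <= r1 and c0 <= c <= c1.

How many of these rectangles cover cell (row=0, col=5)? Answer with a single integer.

Check cell (0,5):
  A: rows 3-5 cols 3-4 -> outside (row miss)
  B: rows 4-5 cols 4-8 -> outside (row miss)
  C: rows 2-3 cols 2-5 -> outside (row miss)
  D: rows 0-1 cols 5-8 -> covers
Count covering = 1

Answer: 1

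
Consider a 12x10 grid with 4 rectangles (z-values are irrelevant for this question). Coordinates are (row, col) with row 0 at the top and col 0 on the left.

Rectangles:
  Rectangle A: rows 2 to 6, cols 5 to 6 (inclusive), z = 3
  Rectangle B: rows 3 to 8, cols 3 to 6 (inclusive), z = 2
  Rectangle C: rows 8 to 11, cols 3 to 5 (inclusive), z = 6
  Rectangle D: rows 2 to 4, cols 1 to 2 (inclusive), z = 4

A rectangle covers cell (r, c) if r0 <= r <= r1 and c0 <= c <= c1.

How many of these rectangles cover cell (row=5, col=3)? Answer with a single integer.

Check cell (5,3):
  A: rows 2-6 cols 5-6 -> outside (col miss)
  B: rows 3-8 cols 3-6 -> covers
  C: rows 8-11 cols 3-5 -> outside (row miss)
  D: rows 2-4 cols 1-2 -> outside (row miss)
Count covering = 1

Answer: 1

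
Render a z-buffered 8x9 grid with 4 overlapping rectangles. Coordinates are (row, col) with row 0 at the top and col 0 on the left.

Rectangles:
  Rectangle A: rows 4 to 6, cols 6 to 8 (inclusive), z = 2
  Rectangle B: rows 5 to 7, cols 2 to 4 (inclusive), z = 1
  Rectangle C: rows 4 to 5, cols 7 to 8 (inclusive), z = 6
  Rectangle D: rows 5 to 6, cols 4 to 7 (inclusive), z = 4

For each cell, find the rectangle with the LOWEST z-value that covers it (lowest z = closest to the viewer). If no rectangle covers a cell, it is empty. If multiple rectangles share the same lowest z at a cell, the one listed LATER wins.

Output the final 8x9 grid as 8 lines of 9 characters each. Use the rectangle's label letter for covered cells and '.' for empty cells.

.........
.........
.........
.........
......AAA
..BBBDAAA
..BBBDAAA
..BBB....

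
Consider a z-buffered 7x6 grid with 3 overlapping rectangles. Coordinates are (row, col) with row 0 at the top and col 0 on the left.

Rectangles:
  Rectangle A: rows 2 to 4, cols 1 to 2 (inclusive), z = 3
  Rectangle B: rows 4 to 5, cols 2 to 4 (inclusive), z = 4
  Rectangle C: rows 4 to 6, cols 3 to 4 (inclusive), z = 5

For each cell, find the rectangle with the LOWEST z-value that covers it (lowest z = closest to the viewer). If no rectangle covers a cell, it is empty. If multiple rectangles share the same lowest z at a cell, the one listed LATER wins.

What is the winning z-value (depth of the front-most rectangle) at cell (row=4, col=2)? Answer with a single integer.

Answer: 3

Derivation:
Check cell (4,2):
  A: rows 2-4 cols 1-2 z=3 -> covers; best now A (z=3)
  B: rows 4-5 cols 2-4 z=4 -> covers; best now A (z=3)
  C: rows 4-6 cols 3-4 -> outside (col miss)
Winner: A at z=3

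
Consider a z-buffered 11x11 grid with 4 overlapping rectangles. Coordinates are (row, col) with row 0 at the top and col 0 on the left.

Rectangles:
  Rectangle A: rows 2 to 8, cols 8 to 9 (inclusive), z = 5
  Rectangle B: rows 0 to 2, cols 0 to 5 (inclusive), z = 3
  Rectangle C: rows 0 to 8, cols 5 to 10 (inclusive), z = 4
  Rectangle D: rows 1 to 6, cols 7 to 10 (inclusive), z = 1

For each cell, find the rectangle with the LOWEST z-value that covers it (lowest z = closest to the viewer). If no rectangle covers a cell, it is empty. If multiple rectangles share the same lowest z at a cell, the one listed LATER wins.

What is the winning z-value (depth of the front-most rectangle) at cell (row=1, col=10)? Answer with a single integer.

Answer: 1

Derivation:
Check cell (1,10):
  A: rows 2-8 cols 8-9 -> outside (row miss)
  B: rows 0-2 cols 0-5 -> outside (col miss)
  C: rows 0-8 cols 5-10 z=4 -> covers; best now C (z=4)
  D: rows 1-6 cols 7-10 z=1 -> covers; best now D (z=1)
Winner: D at z=1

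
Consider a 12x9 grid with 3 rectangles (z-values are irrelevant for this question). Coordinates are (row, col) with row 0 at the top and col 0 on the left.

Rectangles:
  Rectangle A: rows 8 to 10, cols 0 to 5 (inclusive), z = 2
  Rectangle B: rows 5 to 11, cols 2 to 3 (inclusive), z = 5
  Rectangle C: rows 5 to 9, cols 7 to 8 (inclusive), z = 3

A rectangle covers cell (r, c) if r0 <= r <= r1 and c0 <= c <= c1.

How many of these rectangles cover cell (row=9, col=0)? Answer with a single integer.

Check cell (9,0):
  A: rows 8-10 cols 0-5 -> covers
  B: rows 5-11 cols 2-3 -> outside (col miss)
  C: rows 5-9 cols 7-8 -> outside (col miss)
Count covering = 1

Answer: 1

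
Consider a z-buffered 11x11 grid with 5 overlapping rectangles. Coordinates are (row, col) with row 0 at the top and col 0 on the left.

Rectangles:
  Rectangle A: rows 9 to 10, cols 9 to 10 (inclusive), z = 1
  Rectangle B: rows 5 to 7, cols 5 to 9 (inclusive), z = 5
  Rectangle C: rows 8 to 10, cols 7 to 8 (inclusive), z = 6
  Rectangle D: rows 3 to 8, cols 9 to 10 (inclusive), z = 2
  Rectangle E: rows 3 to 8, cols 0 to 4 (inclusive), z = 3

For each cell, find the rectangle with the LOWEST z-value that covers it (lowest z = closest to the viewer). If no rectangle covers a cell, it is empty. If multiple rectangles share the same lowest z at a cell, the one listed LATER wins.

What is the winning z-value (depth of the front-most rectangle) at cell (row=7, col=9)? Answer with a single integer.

Check cell (7,9):
  A: rows 9-10 cols 9-10 -> outside (row miss)
  B: rows 5-7 cols 5-9 z=5 -> covers; best now B (z=5)
  C: rows 8-10 cols 7-8 -> outside (row miss)
  D: rows 3-8 cols 9-10 z=2 -> covers; best now D (z=2)
  E: rows 3-8 cols 0-4 -> outside (col miss)
Winner: D at z=2

Answer: 2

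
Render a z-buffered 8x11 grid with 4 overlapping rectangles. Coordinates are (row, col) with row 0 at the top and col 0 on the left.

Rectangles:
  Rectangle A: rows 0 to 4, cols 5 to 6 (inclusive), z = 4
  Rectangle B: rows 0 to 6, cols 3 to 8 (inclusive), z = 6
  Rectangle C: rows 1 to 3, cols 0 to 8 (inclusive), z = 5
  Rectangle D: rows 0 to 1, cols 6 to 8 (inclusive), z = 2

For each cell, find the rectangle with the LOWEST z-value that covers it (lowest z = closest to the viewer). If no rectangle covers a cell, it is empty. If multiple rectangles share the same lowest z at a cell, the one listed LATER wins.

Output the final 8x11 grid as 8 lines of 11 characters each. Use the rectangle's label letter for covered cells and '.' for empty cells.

...BBADDD..
CCCCCADDD..
CCCCCAACC..
CCCCCAACC..
...BBAABB..
...BBBBBB..
...BBBBBB..
...........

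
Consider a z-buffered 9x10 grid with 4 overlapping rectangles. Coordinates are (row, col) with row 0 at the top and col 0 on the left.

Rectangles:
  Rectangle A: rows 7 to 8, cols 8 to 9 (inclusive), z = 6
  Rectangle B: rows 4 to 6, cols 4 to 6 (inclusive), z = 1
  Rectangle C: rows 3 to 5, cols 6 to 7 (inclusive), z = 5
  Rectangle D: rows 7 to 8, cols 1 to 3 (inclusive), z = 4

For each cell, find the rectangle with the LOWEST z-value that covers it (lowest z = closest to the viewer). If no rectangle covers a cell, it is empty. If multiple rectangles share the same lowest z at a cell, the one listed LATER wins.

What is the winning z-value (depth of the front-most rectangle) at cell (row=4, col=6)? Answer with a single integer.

Check cell (4,6):
  A: rows 7-8 cols 8-9 -> outside (row miss)
  B: rows 4-6 cols 4-6 z=1 -> covers; best now B (z=1)
  C: rows 3-5 cols 6-7 z=5 -> covers; best now B (z=1)
  D: rows 7-8 cols 1-3 -> outside (row miss)
Winner: B at z=1

Answer: 1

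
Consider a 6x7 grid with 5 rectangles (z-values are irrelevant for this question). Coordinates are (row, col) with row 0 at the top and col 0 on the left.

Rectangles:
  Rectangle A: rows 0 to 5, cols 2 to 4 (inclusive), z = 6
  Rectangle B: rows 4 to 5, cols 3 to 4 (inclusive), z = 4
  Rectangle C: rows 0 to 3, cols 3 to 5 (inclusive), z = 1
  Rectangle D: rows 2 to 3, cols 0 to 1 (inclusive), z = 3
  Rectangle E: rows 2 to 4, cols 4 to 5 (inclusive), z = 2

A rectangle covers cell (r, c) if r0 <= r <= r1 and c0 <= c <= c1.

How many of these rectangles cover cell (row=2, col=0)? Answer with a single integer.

Answer: 1

Derivation:
Check cell (2,0):
  A: rows 0-5 cols 2-4 -> outside (col miss)
  B: rows 4-5 cols 3-4 -> outside (row miss)
  C: rows 0-3 cols 3-5 -> outside (col miss)
  D: rows 2-3 cols 0-1 -> covers
  E: rows 2-4 cols 4-5 -> outside (col miss)
Count covering = 1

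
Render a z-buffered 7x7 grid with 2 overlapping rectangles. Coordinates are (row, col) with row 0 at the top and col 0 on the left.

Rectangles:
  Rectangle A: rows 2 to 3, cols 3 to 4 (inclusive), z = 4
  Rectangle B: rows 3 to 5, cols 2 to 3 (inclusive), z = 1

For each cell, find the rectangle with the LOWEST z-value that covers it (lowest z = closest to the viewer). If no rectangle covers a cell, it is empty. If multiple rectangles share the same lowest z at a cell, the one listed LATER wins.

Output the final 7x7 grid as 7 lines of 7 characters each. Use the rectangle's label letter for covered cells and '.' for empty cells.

.......
.......
...AA..
..BBA..
..BB...
..BB...
.......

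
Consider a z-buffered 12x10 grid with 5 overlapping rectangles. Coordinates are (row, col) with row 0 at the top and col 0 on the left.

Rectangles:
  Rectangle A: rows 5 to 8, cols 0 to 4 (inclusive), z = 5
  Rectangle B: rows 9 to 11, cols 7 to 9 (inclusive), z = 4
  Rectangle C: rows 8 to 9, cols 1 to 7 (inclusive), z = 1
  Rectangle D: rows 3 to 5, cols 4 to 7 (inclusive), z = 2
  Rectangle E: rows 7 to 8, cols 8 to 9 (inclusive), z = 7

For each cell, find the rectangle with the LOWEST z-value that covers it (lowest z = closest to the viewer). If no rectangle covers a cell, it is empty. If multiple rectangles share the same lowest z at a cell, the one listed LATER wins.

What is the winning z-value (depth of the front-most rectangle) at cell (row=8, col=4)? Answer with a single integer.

Answer: 1

Derivation:
Check cell (8,4):
  A: rows 5-8 cols 0-4 z=5 -> covers; best now A (z=5)
  B: rows 9-11 cols 7-9 -> outside (row miss)
  C: rows 8-9 cols 1-7 z=1 -> covers; best now C (z=1)
  D: rows 3-5 cols 4-7 -> outside (row miss)
  E: rows 7-8 cols 8-9 -> outside (col miss)
Winner: C at z=1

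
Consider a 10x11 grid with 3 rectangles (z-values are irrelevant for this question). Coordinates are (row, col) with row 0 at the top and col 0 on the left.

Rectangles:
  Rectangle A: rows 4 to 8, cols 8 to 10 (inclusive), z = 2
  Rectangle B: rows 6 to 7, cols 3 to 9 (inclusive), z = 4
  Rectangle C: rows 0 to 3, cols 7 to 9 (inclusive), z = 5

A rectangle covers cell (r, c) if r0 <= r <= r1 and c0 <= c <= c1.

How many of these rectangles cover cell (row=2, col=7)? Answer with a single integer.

Answer: 1

Derivation:
Check cell (2,7):
  A: rows 4-8 cols 8-10 -> outside (row miss)
  B: rows 6-7 cols 3-9 -> outside (row miss)
  C: rows 0-3 cols 7-9 -> covers
Count covering = 1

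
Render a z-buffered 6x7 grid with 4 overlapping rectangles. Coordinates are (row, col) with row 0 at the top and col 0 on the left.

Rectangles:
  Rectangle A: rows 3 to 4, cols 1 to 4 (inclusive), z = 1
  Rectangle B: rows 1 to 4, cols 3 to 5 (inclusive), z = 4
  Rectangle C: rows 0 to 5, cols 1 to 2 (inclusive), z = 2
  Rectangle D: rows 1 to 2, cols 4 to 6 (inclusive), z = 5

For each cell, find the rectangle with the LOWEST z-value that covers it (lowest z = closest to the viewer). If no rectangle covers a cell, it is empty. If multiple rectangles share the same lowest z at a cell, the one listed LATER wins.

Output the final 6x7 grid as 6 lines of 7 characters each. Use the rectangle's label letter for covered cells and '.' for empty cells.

.CC....
.CCBBBD
.CCBBBD
.AAAAB.
.AAAAB.
.CC....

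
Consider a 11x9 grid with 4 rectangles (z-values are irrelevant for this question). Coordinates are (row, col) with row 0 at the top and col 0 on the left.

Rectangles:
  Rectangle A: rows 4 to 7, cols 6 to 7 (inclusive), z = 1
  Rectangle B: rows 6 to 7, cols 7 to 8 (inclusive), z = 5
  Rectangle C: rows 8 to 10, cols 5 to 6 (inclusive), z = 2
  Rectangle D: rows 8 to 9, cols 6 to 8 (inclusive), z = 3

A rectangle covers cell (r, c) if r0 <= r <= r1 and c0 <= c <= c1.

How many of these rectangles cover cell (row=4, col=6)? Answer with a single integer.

Check cell (4,6):
  A: rows 4-7 cols 6-7 -> covers
  B: rows 6-7 cols 7-8 -> outside (row miss)
  C: rows 8-10 cols 5-6 -> outside (row miss)
  D: rows 8-9 cols 6-8 -> outside (row miss)
Count covering = 1

Answer: 1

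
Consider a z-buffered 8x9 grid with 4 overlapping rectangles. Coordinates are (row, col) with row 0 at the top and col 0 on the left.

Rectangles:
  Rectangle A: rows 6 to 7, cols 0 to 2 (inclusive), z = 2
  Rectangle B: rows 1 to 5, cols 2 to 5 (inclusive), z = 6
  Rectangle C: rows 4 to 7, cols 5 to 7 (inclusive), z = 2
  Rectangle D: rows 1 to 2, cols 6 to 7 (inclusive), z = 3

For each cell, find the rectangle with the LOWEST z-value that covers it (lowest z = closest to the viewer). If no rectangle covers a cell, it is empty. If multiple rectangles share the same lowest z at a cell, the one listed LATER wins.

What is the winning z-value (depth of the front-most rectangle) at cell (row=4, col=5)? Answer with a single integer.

Check cell (4,5):
  A: rows 6-7 cols 0-2 -> outside (row miss)
  B: rows 1-5 cols 2-5 z=6 -> covers; best now B (z=6)
  C: rows 4-7 cols 5-7 z=2 -> covers; best now C (z=2)
  D: rows 1-2 cols 6-7 -> outside (row miss)
Winner: C at z=2

Answer: 2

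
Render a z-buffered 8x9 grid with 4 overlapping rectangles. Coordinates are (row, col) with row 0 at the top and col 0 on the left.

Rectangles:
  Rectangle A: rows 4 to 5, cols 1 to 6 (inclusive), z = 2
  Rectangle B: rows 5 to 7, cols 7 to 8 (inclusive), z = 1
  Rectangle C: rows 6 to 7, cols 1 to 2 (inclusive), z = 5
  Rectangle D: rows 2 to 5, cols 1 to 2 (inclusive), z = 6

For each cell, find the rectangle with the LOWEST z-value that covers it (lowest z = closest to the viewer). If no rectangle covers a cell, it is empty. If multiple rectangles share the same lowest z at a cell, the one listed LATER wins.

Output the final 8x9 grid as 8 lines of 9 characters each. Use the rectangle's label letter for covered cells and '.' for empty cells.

.........
.........
.DD......
.DD......
.AAAAAA..
.AAAAAABB
.CC....BB
.CC....BB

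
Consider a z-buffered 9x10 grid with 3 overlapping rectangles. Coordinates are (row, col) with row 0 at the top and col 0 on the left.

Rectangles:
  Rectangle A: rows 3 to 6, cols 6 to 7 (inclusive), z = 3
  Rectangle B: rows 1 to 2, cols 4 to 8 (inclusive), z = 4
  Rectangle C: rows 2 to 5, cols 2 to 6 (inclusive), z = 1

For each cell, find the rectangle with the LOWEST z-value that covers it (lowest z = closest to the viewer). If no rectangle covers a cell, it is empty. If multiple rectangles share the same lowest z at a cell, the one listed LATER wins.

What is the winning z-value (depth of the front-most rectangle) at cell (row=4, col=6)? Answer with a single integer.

Check cell (4,6):
  A: rows 3-6 cols 6-7 z=3 -> covers; best now A (z=3)
  B: rows 1-2 cols 4-8 -> outside (row miss)
  C: rows 2-5 cols 2-6 z=1 -> covers; best now C (z=1)
Winner: C at z=1

Answer: 1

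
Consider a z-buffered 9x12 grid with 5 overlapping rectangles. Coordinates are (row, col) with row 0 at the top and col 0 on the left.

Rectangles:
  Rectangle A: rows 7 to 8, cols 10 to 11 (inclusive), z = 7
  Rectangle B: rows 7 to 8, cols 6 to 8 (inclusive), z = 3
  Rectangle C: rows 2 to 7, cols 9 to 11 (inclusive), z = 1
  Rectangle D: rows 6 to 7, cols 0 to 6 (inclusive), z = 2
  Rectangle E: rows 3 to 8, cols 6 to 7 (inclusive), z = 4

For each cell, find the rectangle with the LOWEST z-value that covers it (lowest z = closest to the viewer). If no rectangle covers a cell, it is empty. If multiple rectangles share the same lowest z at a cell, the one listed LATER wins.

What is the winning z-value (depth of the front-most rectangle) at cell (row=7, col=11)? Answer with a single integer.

Answer: 1

Derivation:
Check cell (7,11):
  A: rows 7-8 cols 10-11 z=7 -> covers; best now A (z=7)
  B: rows 7-8 cols 6-8 -> outside (col miss)
  C: rows 2-7 cols 9-11 z=1 -> covers; best now C (z=1)
  D: rows 6-7 cols 0-6 -> outside (col miss)
  E: rows 3-8 cols 6-7 -> outside (col miss)
Winner: C at z=1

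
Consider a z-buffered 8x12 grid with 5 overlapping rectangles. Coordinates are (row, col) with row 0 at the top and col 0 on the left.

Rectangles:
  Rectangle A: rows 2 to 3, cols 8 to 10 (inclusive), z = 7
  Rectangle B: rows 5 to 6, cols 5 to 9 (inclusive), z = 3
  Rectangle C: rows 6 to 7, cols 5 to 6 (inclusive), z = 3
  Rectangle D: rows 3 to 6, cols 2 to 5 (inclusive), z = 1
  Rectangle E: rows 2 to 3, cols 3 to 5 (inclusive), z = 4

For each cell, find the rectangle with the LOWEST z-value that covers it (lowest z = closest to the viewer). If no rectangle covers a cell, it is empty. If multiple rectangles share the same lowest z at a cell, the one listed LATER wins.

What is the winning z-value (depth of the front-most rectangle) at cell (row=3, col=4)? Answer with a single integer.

Check cell (3,4):
  A: rows 2-3 cols 8-10 -> outside (col miss)
  B: rows 5-6 cols 5-9 -> outside (row miss)
  C: rows 6-7 cols 5-6 -> outside (row miss)
  D: rows 3-6 cols 2-5 z=1 -> covers; best now D (z=1)
  E: rows 2-3 cols 3-5 z=4 -> covers; best now D (z=1)
Winner: D at z=1

Answer: 1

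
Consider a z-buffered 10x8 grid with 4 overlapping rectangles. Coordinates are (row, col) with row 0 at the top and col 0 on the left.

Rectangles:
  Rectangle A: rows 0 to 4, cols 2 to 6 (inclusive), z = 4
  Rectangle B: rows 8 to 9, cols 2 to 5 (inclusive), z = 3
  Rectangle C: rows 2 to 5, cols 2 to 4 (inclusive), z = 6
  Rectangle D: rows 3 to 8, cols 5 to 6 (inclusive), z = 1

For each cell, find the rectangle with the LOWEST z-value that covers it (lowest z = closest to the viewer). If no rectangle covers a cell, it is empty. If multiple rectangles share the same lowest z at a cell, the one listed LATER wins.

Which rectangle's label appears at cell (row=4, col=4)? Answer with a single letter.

Check cell (4,4):
  A: rows 0-4 cols 2-6 z=4 -> covers; best now A (z=4)
  B: rows 8-9 cols 2-5 -> outside (row miss)
  C: rows 2-5 cols 2-4 z=6 -> covers; best now A (z=4)
  D: rows 3-8 cols 5-6 -> outside (col miss)
Winner: A at z=4

Answer: A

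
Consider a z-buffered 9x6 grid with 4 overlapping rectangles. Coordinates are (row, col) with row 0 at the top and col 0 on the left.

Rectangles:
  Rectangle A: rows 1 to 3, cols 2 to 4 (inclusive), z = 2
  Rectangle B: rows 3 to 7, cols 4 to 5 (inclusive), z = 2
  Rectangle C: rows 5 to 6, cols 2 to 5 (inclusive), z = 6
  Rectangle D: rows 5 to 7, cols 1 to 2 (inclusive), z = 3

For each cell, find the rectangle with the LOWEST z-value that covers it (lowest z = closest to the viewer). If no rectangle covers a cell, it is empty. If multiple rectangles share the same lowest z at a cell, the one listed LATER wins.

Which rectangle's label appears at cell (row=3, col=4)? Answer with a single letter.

Check cell (3,4):
  A: rows 1-3 cols 2-4 z=2 -> covers; best now A (z=2)
  B: rows 3-7 cols 4-5 z=2 -> covers; best now B (z=2)
  C: rows 5-6 cols 2-5 -> outside (row miss)
  D: rows 5-7 cols 1-2 -> outside (row miss)
Winner: B at z=2

Answer: B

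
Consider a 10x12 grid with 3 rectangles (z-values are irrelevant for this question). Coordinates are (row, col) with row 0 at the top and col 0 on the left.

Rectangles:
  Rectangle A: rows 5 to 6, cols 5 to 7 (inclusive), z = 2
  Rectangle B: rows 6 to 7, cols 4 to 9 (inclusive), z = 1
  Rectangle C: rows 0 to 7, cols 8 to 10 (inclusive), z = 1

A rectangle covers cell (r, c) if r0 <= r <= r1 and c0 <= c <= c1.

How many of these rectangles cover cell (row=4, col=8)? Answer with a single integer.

Answer: 1

Derivation:
Check cell (4,8):
  A: rows 5-6 cols 5-7 -> outside (row miss)
  B: rows 6-7 cols 4-9 -> outside (row miss)
  C: rows 0-7 cols 8-10 -> covers
Count covering = 1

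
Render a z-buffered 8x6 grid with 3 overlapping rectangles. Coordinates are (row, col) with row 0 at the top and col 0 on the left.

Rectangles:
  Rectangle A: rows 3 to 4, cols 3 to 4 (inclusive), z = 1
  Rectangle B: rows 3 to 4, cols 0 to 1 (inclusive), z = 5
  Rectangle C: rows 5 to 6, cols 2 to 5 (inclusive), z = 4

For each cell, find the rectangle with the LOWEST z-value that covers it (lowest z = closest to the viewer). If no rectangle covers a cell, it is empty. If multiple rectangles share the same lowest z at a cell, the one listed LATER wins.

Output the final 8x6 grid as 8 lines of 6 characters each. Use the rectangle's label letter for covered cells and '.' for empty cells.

......
......
......
BB.AA.
BB.AA.
..CCCC
..CCCC
......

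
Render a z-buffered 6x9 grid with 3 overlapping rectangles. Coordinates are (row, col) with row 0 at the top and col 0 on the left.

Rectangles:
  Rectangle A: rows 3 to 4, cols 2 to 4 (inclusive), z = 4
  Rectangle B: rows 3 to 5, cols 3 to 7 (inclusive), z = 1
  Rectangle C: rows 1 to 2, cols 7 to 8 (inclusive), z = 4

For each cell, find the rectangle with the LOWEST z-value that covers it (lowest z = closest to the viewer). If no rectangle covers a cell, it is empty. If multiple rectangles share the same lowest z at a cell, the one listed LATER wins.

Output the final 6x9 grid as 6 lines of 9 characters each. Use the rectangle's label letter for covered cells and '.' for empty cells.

.........
.......CC
.......CC
..ABBBBB.
..ABBBBB.
...BBBBB.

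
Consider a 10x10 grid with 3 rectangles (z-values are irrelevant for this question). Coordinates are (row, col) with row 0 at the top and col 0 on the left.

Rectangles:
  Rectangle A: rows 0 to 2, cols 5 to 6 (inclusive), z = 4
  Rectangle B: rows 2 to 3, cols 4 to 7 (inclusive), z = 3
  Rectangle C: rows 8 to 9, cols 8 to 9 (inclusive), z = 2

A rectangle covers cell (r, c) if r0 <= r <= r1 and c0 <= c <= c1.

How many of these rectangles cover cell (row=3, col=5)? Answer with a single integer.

Answer: 1

Derivation:
Check cell (3,5):
  A: rows 0-2 cols 5-6 -> outside (row miss)
  B: rows 2-3 cols 4-7 -> covers
  C: rows 8-9 cols 8-9 -> outside (row miss)
Count covering = 1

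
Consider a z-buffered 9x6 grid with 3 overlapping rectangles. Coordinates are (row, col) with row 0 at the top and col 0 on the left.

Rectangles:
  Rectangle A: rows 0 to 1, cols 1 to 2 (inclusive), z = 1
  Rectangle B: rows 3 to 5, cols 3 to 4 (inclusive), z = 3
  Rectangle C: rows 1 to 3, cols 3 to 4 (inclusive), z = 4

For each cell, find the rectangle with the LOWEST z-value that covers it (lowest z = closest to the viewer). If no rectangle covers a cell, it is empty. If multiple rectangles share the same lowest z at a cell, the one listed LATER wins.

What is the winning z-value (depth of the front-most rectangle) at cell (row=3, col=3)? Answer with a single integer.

Check cell (3,3):
  A: rows 0-1 cols 1-2 -> outside (row miss)
  B: rows 3-5 cols 3-4 z=3 -> covers; best now B (z=3)
  C: rows 1-3 cols 3-4 z=4 -> covers; best now B (z=3)
Winner: B at z=3

Answer: 3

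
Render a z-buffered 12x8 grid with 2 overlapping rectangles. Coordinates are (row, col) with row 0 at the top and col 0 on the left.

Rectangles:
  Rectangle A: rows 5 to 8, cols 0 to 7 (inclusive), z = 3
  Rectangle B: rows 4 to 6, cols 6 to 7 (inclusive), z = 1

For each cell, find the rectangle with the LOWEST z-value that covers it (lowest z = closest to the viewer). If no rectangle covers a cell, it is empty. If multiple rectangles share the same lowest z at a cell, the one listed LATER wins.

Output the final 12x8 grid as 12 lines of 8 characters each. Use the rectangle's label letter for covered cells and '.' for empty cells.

........
........
........
........
......BB
AAAAAABB
AAAAAABB
AAAAAAAA
AAAAAAAA
........
........
........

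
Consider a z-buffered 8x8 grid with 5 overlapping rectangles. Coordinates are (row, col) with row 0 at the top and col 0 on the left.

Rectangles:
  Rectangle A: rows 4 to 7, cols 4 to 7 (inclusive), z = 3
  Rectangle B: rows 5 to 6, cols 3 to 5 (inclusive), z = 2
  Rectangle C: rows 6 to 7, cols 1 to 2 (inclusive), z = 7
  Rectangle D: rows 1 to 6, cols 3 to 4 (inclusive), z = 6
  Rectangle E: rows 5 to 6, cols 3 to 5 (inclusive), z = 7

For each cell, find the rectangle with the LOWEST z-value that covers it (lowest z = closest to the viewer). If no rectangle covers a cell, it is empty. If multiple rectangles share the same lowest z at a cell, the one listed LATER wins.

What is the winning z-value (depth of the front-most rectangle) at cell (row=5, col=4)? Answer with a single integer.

Answer: 2

Derivation:
Check cell (5,4):
  A: rows 4-7 cols 4-7 z=3 -> covers; best now A (z=3)
  B: rows 5-6 cols 3-5 z=2 -> covers; best now B (z=2)
  C: rows 6-7 cols 1-2 -> outside (row miss)
  D: rows 1-6 cols 3-4 z=6 -> covers; best now B (z=2)
  E: rows 5-6 cols 3-5 z=7 -> covers; best now B (z=2)
Winner: B at z=2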